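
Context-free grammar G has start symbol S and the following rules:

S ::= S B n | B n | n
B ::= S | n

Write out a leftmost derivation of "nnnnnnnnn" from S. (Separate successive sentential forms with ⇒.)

S⇒Bn⇒Sn⇒SBnn⇒BnBnn⇒SnBnn⇒SBnnBnn⇒BnBnnBnn⇒nnBnnBnn⇒nnnnnBnn⇒nnnnnSnn⇒nnnnnBnnn⇒nnnnnnnnn

S ⇒ Bn   [S ::= B n]
Bn ⇒ Sn   [B ::= S]
Sn ⇒ SBnn   [S ::= S B n]
SBnn ⇒ BnBnn   [S ::= B n]
BnBnn ⇒ SnBnn   [B ::= S]
SnBnn ⇒ SBnnBnn   [S ::= S B n]
SBnnBnn ⇒ BnBnnBnn   [S ::= B n]
BnBnnBnn ⇒ nnBnnBnn   [B ::= n]
nnBnnBnn ⇒ nnnnnBnn   [B ::= n]
nnnnnBnn ⇒ nnnnnSnn   [B ::= S]
nnnnnSnn ⇒ nnnnnBnnn   [S ::= B n]
nnnnnBnnn ⇒ nnnnnnnnn   [B ::= n]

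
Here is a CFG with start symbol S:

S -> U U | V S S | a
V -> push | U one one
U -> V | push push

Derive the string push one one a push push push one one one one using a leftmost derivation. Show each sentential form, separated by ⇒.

S ⇒ V S S   [S -> V S S]
V S S ⇒ U one one S S   [V -> U one one]
U one one S S ⇒ V one one S S   [U -> V]
V one one S S ⇒ push one one S S   [V -> push]
push one one S S ⇒ push one one a S   [S -> a]
push one one a S ⇒ push one one a U U   [S -> U U]
push one one a U U ⇒ push one one a push push U   [U -> push push]
push one one a push push U ⇒ push one one a push push V   [U -> V]
push one one a push push V ⇒ push one one a push push U one one   [V -> U one one]
push one one a push push U one one ⇒ push one one a push push V one one   [U -> V]
push one one a push push V one one ⇒ push one one a push push U one one one one   [V -> U one one]
push one one a push push U one one one one ⇒ push one one a push push V one one one one   [U -> V]
push one one a push push V one one one one ⇒ push one one a push push push one one one one   [V -> push]

S ⇒ V S S ⇒ U one one S S ⇒ V one one S S ⇒ push one one S S ⇒ push one one a S ⇒ push one one a U U ⇒ push one one a push push U ⇒ push one one a push push V ⇒ push one one a push push U one one ⇒ push one one a push push V one one ⇒ push one one a push push U one one one one ⇒ push one one a push push V one one one one ⇒ push one one a push push push one one one one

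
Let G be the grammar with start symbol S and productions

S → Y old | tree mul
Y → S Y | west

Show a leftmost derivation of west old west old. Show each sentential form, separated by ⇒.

S ⇒ Y old ⇒ S Y old ⇒ Y old Y old ⇒ west old Y old ⇒ west old west old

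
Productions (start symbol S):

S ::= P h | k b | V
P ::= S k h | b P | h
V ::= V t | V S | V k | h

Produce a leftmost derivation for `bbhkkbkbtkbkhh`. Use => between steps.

S => Ph => bPh => bbPh => bbSkhh => bbVkhh => bbVSkhh => bbVtSkhh => bbVStSkhh => bbVSStSkhh => bbVkSStSkhh => bbhkSStSkhh => bbhkkbStSkhh => bbhkkbkbtSkhh => bbhkkbkbtkbkhh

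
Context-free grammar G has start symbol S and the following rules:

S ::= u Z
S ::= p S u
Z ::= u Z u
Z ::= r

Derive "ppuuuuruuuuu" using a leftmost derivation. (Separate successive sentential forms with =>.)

S => pSu => ppSuu => ppuZuu => ppuuZuuu => ppuuuZuuuu => ppuuuuZuuuuu => ppuuuuruuuuu

S => pSu   [S ::= p S u]
pSu => ppSuu   [S ::= p S u]
ppSuu => ppuZuu   [S ::= u Z]
ppuZuu => ppuuZuuu   [Z ::= u Z u]
ppuuZuuu => ppuuuZuuuu   [Z ::= u Z u]
ppuuuZuuuu => ppuuuuZuuuuu   [Z ::= u Z u]
ppuuuuZuuuuu => ppuuuuruuuuu   [Z ::= r]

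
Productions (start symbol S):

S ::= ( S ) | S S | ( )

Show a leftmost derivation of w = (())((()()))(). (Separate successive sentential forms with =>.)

S => SS => SSS => (S)SS => (())SS => (())(S)S => (())((S))S => (())((SS))S => (())((()S))S => (())((()()))S => (())((()()))()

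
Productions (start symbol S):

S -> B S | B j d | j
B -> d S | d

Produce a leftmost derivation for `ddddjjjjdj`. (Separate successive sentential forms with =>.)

S => BS => dSS => dBjdS => ddSjdS => ddBSjdS => dddSSjdS => dddBSSjdS => ddddSSSjdS => ddddjSSjdS => ddddjjSjdS => ddddjjjjdS => ddddjjjjdj

S => BS   [S -> B S]
BS => dSS   [B -> d S]
dSS => dBjdS   [S -> B j d]
dBjdS => ddSjdS   [B -> d S]
ddSjdS => ddBSjdS   [S -> B S]
ddBSjdS => dddSSjdS   [B -> d S]
dddSSjdS => dddBSSjdS   [S -> B S]
dddBSSjdS => ddddSSSjdS   [B -> d S]
ddddSSSjdS => ddddjSSjdS   [S -> j]
ddddjSSjdS => ddddjjSjdS   [S -> j]
ddddjjSjdS => ddddjjjjdS   [S -> j]
ddddjjjjdS => ddddjjjjdj   [S -> j]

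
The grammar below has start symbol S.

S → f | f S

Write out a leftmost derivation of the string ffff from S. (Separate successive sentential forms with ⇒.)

S ⇒ fS   [S → f S]
fS ⇒ ffS   [S → f S]
ffS ⇒ fffS   [S → f S]
fffS ⇒ ffff   [S → f]

S⇒fS⇒ffS⇒fffS⇒ffff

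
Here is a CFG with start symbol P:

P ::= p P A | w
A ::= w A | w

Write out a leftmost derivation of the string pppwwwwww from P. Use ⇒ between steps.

P ⇒ pPA   [P ::= p P A]
pPA ⇒ ppPAA   [P ::= p P A]
ppPAA ⇒ pppPAAA   [P ::= p P A]
pppPAAA ⇒ pppwAAA   [P ::= w]
pppwAAA ⇒ pppwwAA   [A ::= w]
pppwwAA ⇒ pppwwwAA   [A ::= w A]
pppwwwAA ⇒ pppwwwwAA   [A ::= w A]
pppwwwwAA ⇒ pppwwwwwA   [A ::= w]
pppwwwwwA ⇒ pppwwwwww   [A ::= w]

P ⇒ pPA ⇒ ppPAA ⇒ pppPAAA ⇒ pppwAAA ⇒ pppwwAA ⇒ pppwwwAA ⇒ pppwwwwAA ⇒ pppwwwwwA ⇒ pppwwwwww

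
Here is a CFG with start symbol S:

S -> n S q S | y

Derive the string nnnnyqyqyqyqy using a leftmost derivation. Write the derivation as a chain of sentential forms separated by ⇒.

S⇒nSqS⇒nnSqSqS⇒nnnSqSqSqS⇒nnnnSqSqSqSqS⇒nnnnyqSqSqSqS⇒nnnnyqyqSqSqS⇒nnnnyqyqyqSqS⇒nnnnyqyqyqyqS⇒nnnnyqyqyqyqy

S ⇒ nSqS   [S -> n S q S]
nSqS ⇒ nnSqSqS   [S -> n S q S]
nnSqSqS ⇒ nnnSqSqSqS   [S -> n S q S]
nnnSqSqSqS ⇒ nnnnSqSqSqSqS   [S -> n S q S]
nnnnSqSqSqSqS ⇒ nnnnyqSqSqSqS   [S -> y]
nnnnyqSqSqSqS ⇒ nnnnyqyqSqSqS   [S -> y]
nnnnyqyqSqSqS ⇒ nnnnyqyqyqSqS   [S -> y]
nnnnyqyqyqSqS ⇒ nnnnyqyqyqyqS   [S -> y]
nnnnyqyqyqyqS ⇒ nnnnyqyqyqyqy   [S -> y]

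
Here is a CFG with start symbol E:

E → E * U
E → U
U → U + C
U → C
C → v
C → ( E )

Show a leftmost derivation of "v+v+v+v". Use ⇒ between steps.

E⇒U⇒U+C⇒U+C+C⇒U+C+C+C⇒C+C+C+C⇒v+C+C+C⇒v+v+C+C⇒v+v+v+C⇒v+v+v+v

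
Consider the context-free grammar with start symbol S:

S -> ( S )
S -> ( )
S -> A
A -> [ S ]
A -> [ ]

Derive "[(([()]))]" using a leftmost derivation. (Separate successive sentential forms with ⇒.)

S ⇒ A ⇒ [S] ⇒ [(S)] ⇒ [((S))] ⇒ [((A))] ⇒ [(([S]))] ⇒ [(([()]))]

S ⇒ A   [S -> A]
A ⇒ [S]   [A -> [ S ]]
[S] ⇒ [(S)]   [S -> ( S )]
[(S)] ⇒ [((S))]   [S -> ( S )]
[((S))] ⇒ [((A))]   [S -> A]
[((A))] ⇒ [(([S]))]   [A -> [ S ]]
[(([S]))] ⇒ [(([()]))]   [S -> ( )]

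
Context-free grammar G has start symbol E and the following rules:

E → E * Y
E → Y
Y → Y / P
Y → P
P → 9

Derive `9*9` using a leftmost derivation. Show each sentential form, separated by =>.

E => E*Y   [E → E * Y]
E*Y => Y*Y   [E → Y]
Y*Y => P*Y   [Y → P]
P*Y => 9*Y   [P → 9]
9*Y => 9*P   [Y → P]
9*P => 9*9   [P → 9]

E=>E*Y=>Y*Y=>P*Y=>9*Y=>9*P=>9*9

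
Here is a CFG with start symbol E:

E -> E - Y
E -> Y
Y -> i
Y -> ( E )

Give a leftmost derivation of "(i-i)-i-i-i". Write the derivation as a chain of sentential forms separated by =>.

E=>E-Y=>E-Y-Y=>E-Y-Y-Y=>Y-Y-Y-Y=>(E)-Y-Y-Y=>(E-Y)-Y-Y-Y=>(Y-Y)-Y-Y-Y=>(i-Y)-Y-Y-Y=>(i-i)-Y-Y-Y=>(i-i)-i-Y-Y=>(i-i)-i-i-Y=>(i-i)-i-i-i

E => E-Y   [E -> E - Y]
E-Y => E-Y-Y   [E -> E - Y]
E-Y-Y => E-Y-Y-Y   [E -> E - Y]
E-Y-Y-Y => Y-Y-Y-Y   [E -> Y]
Y-Y-Y-Y => (E)-Y-Y-Y   [Y -> ( E )]
(E)-Y-Y-Y => (E-Y)-Y-Y-Y   [E -> E - Y]
(E-Y)-Y-Y-Y => (Y-Y)-Y-Y-Y   [E -> Y]
(Y-Y)-Y-Y-Y => (i-Y)-Y-Y-Y   [Y -> i]
(i-Y)-Y-Y-Y => (i-i)-Y-Y-Y   [Y -> i]
(i-i)-Y-Y-Y => (i-i)-i-Y-Y   [Y -> i]
(i-i)-i-Y-Y => (i-i)-i-i-Y   [Y -> i]
(i-i)-i-i-Y => (i-i)-i-i-i   [Y -> i]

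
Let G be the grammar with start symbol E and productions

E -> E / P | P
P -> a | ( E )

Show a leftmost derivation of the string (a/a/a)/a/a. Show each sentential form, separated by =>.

E => E/P => E/P/P => P/P/P => (E)/P/P => (E/P)/P/P => (E/P/P)/P/P => (P/P/P)/P/P => (a/P/P)/P/P => (a/a/P)/P/P => (a/a/a)/P/P => (a/a/a)/a/P => (a/a/a)/a/a

E => E/P   [E -> E / P]
E/P => E/P/P   [E -> E / P]
E/P/P => P/P/P   [E -> P]
P/P/P => (E)/P/P   [P -> ( E )]
(E)/P/P => (E/P)/P/P   [E -> E / P]
(E/P)/P/P => (E/P/P)/P/P   [E -> E / P]
(E/P/P)/P/P => (P/P/P)/P/P   [E -> P]
(P/P/P)/P/P => (a/P/P)/P/P   [P -> a]
(a/P/P)/P/P => (a/a/P)/P/P   [P -> a]
(a/a/P)/P/P => (a/a/a)/P/P   [P -> a]
(a/a/a)/P/P => (a/a/a)/a/P   [P -> a]
(a/a/a)/a/P => (a/a/a)/a/a   [P -> a]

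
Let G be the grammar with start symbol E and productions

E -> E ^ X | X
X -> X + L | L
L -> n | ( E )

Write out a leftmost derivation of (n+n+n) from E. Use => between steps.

E => X   [E -> X]
X => L   [X -> L]
L => (E)   [L -> ( E )]
(E) => (X)   [E -> X]
(X) => (X+L)   [X -> X + L]
(X+L) => (X+L+L)   [X -> X + L]
(X+L+L) => (L+L+L)   [X -> L]
(L+L+L) => (n+L+L)   [L -> n]
(n+L+L) => (n+n+L)   [L -> n]
(n+n+L) => (n+n+n)   [L -> n]

E=>X=>L=>(E)=>(X)=>(X+L)=>(X+L+L)=>(L+L+L)=>(n+L+L)=>(n+n+L)=>(n+n+n)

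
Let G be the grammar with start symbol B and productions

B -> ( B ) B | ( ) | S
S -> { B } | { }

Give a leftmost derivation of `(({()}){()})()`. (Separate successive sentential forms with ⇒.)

B ⇒ (B)B ⇒ ((B)B)B ⇒ ((S)B)B ⇒ (({B})B)B ⇒ (({()})B)B ⇒ (({()})S)B ⇒ (({()}){B})B ⇒ (({()}){()})B ⇒ (({()}){()})()

B ⇒ (B)B   [B -> ( B ) B]
(B)B ⇒ ((B)B)B   [B -> ( B ) B]
((B)B)B ⇒ ((S)B)B   [B -> S]
((S)B)B ⇒ (({B})B)B   [S -> { B }]
(({B})B)B ⇒ (({()})B)B   [B -> ( )]
(({()})B)B ⇒ (({()})S)B   [B -> S]
(({()})S)B ⇒ (({()}){B})B   [S -> { B }]
(({()}){B})B ⇒ (({()}){()})B   [B -> ( )]
(({()}){()})B ⇒ (({()}){()})()   [B -> ( )]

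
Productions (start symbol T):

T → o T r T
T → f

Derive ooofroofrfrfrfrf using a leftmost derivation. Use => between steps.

T => oTrT   [T → o T r T]
oTrT => ooTrTrT   [T → o T r T]
ooTrTrT => oooTrTrTrT   [T → o T r T]
oooTrTrTrT => ooofrTrTrT   [T → f]
ooofrTrTrT => ooofroTrTrTrT   [T → o T r T]
ooofroTrTrTrT => ooofrooTrTrTrTrT   [T → o T r T]
ooofrooTrTrTrTrT => ooofroofrTrTrTrT   [T → f]
ooofroofrTrTrTrT => ooofroofrfrTrTrT   [T → f]
ooofroofrfrTrTrT => ooofroofrfrfrTrT   [T → f]
ooofroofrfrfrTrT => ooofroofrfrfrfrT   [T → f]
ooofroofrfrfrfrT => ooofroofrfrfrfrf   [T → f]

T => oTrT => ooTrTrT => oooTrTrTrT => ooofrTrTrT => ooofroTrTrTrT => ooofrooTrTrTrTrT => ooofroofrTrTrTrT => ooofroofrfrTrTrT => ooofroofrfrfrTrT => ooofroofrfrfrfrT => ooofroofrfrfrfrf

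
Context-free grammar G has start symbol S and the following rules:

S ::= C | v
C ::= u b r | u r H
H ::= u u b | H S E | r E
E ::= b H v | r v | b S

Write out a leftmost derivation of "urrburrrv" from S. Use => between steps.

S=>C=>urH=>urrE=>urrbS=>urrbC=>urrburH=>urrburrE=>urrburrrv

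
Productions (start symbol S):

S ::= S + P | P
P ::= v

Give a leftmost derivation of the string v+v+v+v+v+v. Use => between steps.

S=>S+P=>S+P+P=>S+P+P+P=>S+P+P+P+P=>S+P+P+P+P+P=>P+P+P+P+P+P=>v+P+P+P+P+P=>v+v+P+P+P+P=>v+v+v+P+P+P=>v+v+v+v+P+P=>v+v+v+v+v+P=>v+v+v+v+v+v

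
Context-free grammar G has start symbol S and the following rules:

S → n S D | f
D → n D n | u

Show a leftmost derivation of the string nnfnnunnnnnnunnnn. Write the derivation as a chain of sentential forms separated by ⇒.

S ⇒ nSD ⇒ nnSDD ⇒ nnfDD ⇒ nnfnDnD ⇒ nnfnnDnnD ⇒ nnfnnunnD ⇒ nnfnnunnnDn ⇒ nnfnnunnnnDnn ⇒ nnfnnunnnnnDnnn ⇒ nnfnnunnnnnnDnnnn ⇒ nnfnnunnnnnnunnnn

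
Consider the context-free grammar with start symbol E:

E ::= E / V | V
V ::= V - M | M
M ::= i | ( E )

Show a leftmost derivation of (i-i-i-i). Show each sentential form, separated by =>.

E=>V=>M=>(E)=>(V)=>(V-M)=>(V-M-M)=>(V-M-M-M)=>(M-M-M-M)=>(i-M-M-M)=>(i-i-M-M)=>(i-i-i-M)=>(i-i-i-i)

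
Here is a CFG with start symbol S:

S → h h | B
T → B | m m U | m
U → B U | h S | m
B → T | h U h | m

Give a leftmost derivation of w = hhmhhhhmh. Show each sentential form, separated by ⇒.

S ⇒ B ⇒ hUh ⇒ hBUh ⇒ hhUhUh ⇒ hhBUhUh ⇒ hhmUhUh ⇒ hhmhShUh ⇒ hhmhhhhUh ⇒ hhmhhhhmh

S ⇒ B   [S → B]
B ⇒ hUh   [B → h U h]
hUh ⇒ hBUh   [U → B U]
hBUh ⇒ hhUhUh   [B → h U h]
hhUhUh ⇒ hhBUhUh   [U → B U]
hhBUhUh ⇒ hhmUhUh   [B → m]
hhmUhUh ⇒ hhmhShUh   [U → h S]
hhmhShUh ⇒ hhmhhhhUh   [S → h h]
hhmhhhhUh ⇒ hhmhhhhmh   [U → m]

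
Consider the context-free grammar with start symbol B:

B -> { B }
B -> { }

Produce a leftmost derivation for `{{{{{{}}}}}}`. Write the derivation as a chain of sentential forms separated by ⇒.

B ⇒ {B} ⇒ {{B}} ⇒ {{{B}}} ⇒ {{{{B}}}} ⇒ {{{{{B}}}}} ⇒ {{{{{{}}}}}}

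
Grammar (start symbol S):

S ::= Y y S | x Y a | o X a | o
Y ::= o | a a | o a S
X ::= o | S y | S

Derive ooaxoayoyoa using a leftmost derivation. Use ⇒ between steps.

S ⇒ oXa ⇒ oSa ⇒ oYySa ⇒ ooaSySa ⇒ ooaxYaySa ⇒ ooaxoaySa ⇒ ooaxoayYySa ⇒ ooaxoayoySa ⇒ ooaxoayoyoa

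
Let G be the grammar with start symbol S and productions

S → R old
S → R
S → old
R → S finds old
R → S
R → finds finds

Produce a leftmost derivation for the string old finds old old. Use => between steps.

S => R old => S finds old old => old finds old old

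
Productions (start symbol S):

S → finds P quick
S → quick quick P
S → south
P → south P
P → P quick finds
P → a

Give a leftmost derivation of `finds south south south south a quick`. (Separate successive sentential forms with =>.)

S => finds P quick => finds south P quick => finds south south P quick => finds south south south P quick => finds south south south south P quick => finds south south south south a quick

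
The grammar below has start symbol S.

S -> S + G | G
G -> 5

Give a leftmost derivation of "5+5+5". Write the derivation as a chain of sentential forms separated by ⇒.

S ⇒ S+G ⇒ S+G+G ⇒ G+G+G ⇒ 5+G+G ⇒ 5+5+G ⇒ 5+5+5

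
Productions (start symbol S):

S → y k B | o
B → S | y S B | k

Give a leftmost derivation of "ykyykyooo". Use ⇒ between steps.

S ⇒ ykB   [S → y k B]
ykB ⇒ ykySB   [B → y S B]
ykySB ⇒ ykyykBB   [S → y k B]
ykyykBB ⇒ ykyykySBB   [B → y S B]
ykyykySBB ⇒ ykyykyoBB   [S → o]
ykyykyoBB ⇒ ykyykyoSB   [B → S]
ykyykyoSB ⇒ ykyykyooB   [S → o]
ykyykyooB ⇒ ykyykyooS   [B → S]
ykyykyooS ⇒ ykyykyooo   [S → o]

S ⇒ ykB ⇒ ykySB ⇒ ykyykBB ⇒ ykyykySBB ⇒ ykyykyoBB ⇒ ykyykyoSB ⇒ ykyykyooB ⇒ ykyykyooS ⇒ ykyykyooo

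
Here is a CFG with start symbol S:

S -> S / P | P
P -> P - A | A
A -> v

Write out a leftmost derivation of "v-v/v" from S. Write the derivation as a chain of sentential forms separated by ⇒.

S ⇒ S/P ⇒ P/P ⇒ P-A/P ⇒ A-A/P ⇒ v-A/P ⇒ v-v/P ⇒ v-v/A ⇒ v-v/v

S ⇒ S/P   [S -> S / P]
S/P ⇒ P/P   [S -> P]
P/P ⇒ P-A/P   [P -> P - A]
P-A/P ⇒ A-A/P   [P -> A]
A-A/P ⇒ v-A/P   [A -> v]
v-A/P ⇒ v-v/P   [A -> v]
v-v/P ⇒ v-v/A   [P -> A]
v-v/A ⇒ v-v/v   [A -> v]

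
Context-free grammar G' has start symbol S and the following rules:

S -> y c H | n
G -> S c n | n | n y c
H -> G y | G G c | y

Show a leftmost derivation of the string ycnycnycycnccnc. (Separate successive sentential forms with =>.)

S => ycH => ycGGc => ycnGc => ycnScnc => ycnycHcnc => ycnycGGccnc => ycnycnGccnc => ycnycnScnccnc => ycnycnycHcnccnc => ycnycnycycnccnc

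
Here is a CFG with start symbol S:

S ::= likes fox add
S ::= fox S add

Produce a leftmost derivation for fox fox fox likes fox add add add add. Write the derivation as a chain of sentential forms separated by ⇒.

S ⇒ fox S add ⇒ fox fox S add add ⇒ fox fox fox S add add add ⇒ fox fox fox likes fox add add add add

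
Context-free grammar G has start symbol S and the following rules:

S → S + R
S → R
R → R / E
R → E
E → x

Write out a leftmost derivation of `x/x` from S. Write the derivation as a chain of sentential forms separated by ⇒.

S ⇒ R   [S → R]
R ⇒ R/E   [R → R / E]
R/E ⇒ E/E   [R → E]
E/E ⇒ x/E   [E → x]
x/E ⇒ x/x   [E → x]

S ⇒ R ⇒ R/E ⇒ E/E ⇒ x/E ⇒ x/x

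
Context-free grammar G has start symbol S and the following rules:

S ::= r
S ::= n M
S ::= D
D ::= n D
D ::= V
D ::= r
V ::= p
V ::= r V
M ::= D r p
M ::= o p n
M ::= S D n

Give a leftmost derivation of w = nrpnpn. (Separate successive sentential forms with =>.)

S => nM   [S ::= n M]
nM => nSDn   [M ::= S D n]
nSDn => nDDn   [S ::= D]
nDDn => nVDn   [D ::= V]
nVDn => nrVDn   [V ::= r V]
nrVDn => nrpDn   [V ::= p]
nrpDn => nrpnDn   [D ::= n D]
nrpnDn => nrpnVn   [D ::= V]
nrpnVn => nrpnpn   [V ::= p]

S => nM => nSDn => nDDn => nVDn => nrVDn => nrpDn => nrpnDn => nrpnVn => nrpnpn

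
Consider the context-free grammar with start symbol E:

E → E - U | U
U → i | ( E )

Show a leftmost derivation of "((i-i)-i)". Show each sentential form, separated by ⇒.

E ⇒ U   [E → U]
U ⇒ (E)   [U → ( E )]
(E) ⇒ (E-U)   [E → E - U]
(E-U) ⇒ (U-U)   [E → U]
(U-U) ⇒ ((E)-U)   [U → ( E )]
((E)-U) ⇒ ((E-U)-U)   [E → E - U]
((E-U)-U) ⇒ ((U-U)-U)   [E → U]
((U-U)-U) ⇒ ((i-U)-U)   [U → i]
((i-U)-U) ⇒ ((i-i)-U)   [U → i]
((i-i)-U) ⇒ ((i-i)-i)   [U → i]

E ⇒ U ⇒ (E) ⇒ (E-U) ⇒ (U-U) ⇒ ((E)-U) ⇒ ((E-U)-U) ⇒ ((U-U)-U) ⇒ ((i-U)-U) ⇒ ((i-i)-U) ⇒ ((i-i)-i)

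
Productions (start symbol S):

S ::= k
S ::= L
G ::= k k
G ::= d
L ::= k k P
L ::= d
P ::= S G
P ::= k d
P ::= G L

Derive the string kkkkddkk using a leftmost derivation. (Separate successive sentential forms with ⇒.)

S ⇒ L ⇒ kkP ⇒ kkSG ⇒ kkLG ⇒ kkkkPG ⇒ kkkkGLG ⇒ kkkkdLG ⇒ kkkkddG ⇒ kkkkddkk

S ⇒ L   [S ::= L]
L ⇒ kkP   [L ::= k k P]
kkP ⇒ kkSG   [P ::= S G]
kkSG ⇒ kkLG   [S ::= L]
kkLG ⇒ kkkkPG   [L ::= k k P]
kkkkPG ⇒ kkkkGLG   [P ::= G L]
kkkkGLG ⇒ kkkkdLG   [G ::= d]
kkkkdLG ⇒ kkkkddG   [L ::= d]
kkkkddG ⇒ kkkkddkk   [G ::= k k]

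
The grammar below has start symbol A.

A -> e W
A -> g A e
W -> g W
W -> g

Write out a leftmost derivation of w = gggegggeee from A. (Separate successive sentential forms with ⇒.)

A ⇒ gAe ⇒ ggAee ⇒ gggAeee ⇒ gggeWeee ⇒ gggegWeee ⇒ gggeggWeee ⇒ gggegggeee

A ⇒ gAe   [A -> g A e]
gAe ⇒ ggAee   [A -> g A e]
ggAee ⇒ gggAeee   [A -> g A e]
gggAeee ⇒ gggeWeee   [A -> e W]
gggeWeee ⇒ gggegWeee   [W -> g W]
gggegWeee ⇒ gggeggWeee   [W -> g W]
gggeggWeee ⇒ gggegggeee   [W -> g]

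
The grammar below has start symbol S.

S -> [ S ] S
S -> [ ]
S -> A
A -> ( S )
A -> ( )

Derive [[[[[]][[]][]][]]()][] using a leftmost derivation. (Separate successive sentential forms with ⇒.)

S ⇒ [S]S   [S -> [ S ] S]
[S]S ⇒ [[S]S]S   [S -> [ S ] S]
[[S]S]S ⇒ [[[S]S]S]S   [S -> [ S ] S]
[[[S]S]S]S ⇒ [[[[S]S]S]S]S   [S -> [ S ] S]
[[[[S]S]S]S]S ⇒ [[[[[]]S]S]S]S   [S -> [ ]]
[[[[[]]S]S]S]S ⇒ [[[[[]][S]S]S]S]S   [S -> [ S ] S]
[[[[[]][S]S]S]S]S ⇒ [[[[[]][[]]S]S]S]S   [S -> [ ]]
[[[[[]][[]]S]S]S]S ⇒ [[[[[]][[]][]]S]S]S   [S -> [ ]]
[[[[[]][[]][]]S]S]S ⇒ [[[[[]][[]][]][]]S]S   [S -> [ ]]
[[[[[]][[]][]][]]S]S ⇒ [[[[[]][[]][]][]]A]S   [S -> A]
[[[[[]][[]][]][]]A]S ⇒ [[[[[]][[]][]][]]()]S   [A -> ( )]
[[[[[]][[]][]][]]()]S ⇒ [[[[[]][[]][]][]]()][]   [S -> [ ]]

S⇒[S]S⇒[[S]S]S⇒[[[S]S]S]S⇒[[[[S]S]S]S]S⇒[[[[[]]S]S]S]S⇒[[[[[]][S]S]S]S]S⇒[[[[[]][[]]S]S]S]S⇒[[[[[]][[]][]]S]S]S⇒[[[[[]][[]][]][]]S]S⇒[[[[[]][[]][]][]]A]S⇒[[[[[]][[]][]][]]()]S⇒[[[[[]][[]][]][]]()][]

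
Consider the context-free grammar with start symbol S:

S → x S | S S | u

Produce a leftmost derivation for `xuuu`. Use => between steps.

S => SS   [S → S S]
SS => xSS   [S → x S]
xSS => xSSS   [S → S S]
xSSS => xuSS   [S → u]
xuSS => xuuS   [S → u]
xuuS => xuuu   [S → u]

S => SS => xSS => xSSS => xuSS => xuuS => xuuu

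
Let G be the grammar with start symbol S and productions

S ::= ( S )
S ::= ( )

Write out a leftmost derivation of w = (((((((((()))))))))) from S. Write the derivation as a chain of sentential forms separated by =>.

S=>(S)=>((S))=>(((S)))=>((((S))))=>(((((S)))))=>((((((S))))))=>(((((((S)))))))=>((((((((S))))))))=>(((((((((S)))))))))=>(((((((((())))))))))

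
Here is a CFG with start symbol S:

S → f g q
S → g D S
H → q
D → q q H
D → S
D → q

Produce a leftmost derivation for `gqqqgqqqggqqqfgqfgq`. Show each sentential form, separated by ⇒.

S⇒gDS⇒gqqHS⇒gqqqS⇒gqqqgDS⇒gqqqgqqHS⇒gqqqgqqqS⇒gqqqgqqqgDS⇒gqqqgqqqgSS⇒gqqqgqqqggDSS⇒gqqqgqqqggqqHSS⇒gqqqgqqqggqqqSS⇒gqqqgqqqggqqqfgqS⇒gqqqgqqqggqqqfgqfgq

S ⇒ gDS   [S → g D S]
gDS ⇒ gqqHS   [D → q q H]
gqqHS ⇒ gqqqS   [H → q]
gqqqS ⇒ gqqqgDS   [S → g D S]
gqqqgDS ⇒ gqqqgqqHS   [D → q q H]
gqqqgqqHS ⇒ gqqqgqqqS   [H → q]
gqqqgqqqS ⇒ gqqqgqqqgDS   [S → g D S]
gqqqgqqqgDS ⇒ gqqqgqqqgSS   [D → S]
gqqqgqqqgSS ⇒ gqqqgqqqggDSS   [S → g D S]
gqqqgqqqggDSS ⇒ gqqqgqqqggqqHSS   [D → q q H]
gqqqgqqqggqqHSS ⇒ gqqqgqqqggqqqSS   [H → q]
gqqqgqqqggqqqSS ⇒ gqqqgqqqggqqqfgqS   [S → f g q]
gqqqgqqqggqqqfgqS ⇒ gqqqgqqqggqqqfgqfgq   [S → f g q]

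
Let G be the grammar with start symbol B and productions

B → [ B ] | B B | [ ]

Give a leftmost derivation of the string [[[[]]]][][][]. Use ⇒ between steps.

B ⇒ BB ⇒ BBB ⇒ BBBB ⇒ [B]BBB ⇒ [[B]]BBB ⇒ [[[B]]]BBB ⇒ [[[[]]]]BBB ⇒ [[[[]]]][]BB ⇒ [[[[]]]][][]B ⇒ [[[[]]]][][][]

B ⇒ BB   [B → B B]
BB ⇒ BBB   [B → B B]
BBB ⇒ BBBB   [B → B B]
BBBB ⇒ [B]BBB   [B → [ B ]]
[B]BBB ⇒ [[B]]BBB   [B → [ B ]]
[[B]]BBB ⇒ [[[B]]]BBB   [B → [ B ]]
[[[B]]]BBB ⇒ [[[[]]]]BBB   [B → [ ]]
[[[[]]]]BBB ⇒ [[[[]]]][]BB   [B → [ ]]
[[[[]]]][]BB ⇒ [[[[]]]][][]B   [B → [ ]]
[[[[]]]][][]B ⇒ [[[[]]]][][][]   [B → [ ]]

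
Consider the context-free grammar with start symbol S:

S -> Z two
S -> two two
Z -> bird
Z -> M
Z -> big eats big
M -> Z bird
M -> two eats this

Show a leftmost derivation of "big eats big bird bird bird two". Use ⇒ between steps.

S ⇒ Z two ⇒ M two ⇒ Z bird two ⇒ M bird two ⇒ Z bird bird two ⇒ M bird bird two ⇒ Z bird bird bird two ⇒ big eats big bird bird bird two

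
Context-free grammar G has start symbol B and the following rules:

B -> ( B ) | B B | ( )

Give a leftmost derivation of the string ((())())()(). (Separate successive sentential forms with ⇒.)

B⇒BB⇒BBB⇒(B)BB⇒(BB)BB⇒((B)B)BB⇒((())B)BB⇒((())())BB⇒((())())()B⇒((())())()()

B ⇒ BB   [B -> B B]
BB ⇒ BBB   [B -> B B]
BBB ⇒ (B)BB   [B -> ( B )]
(B)BB ⇒ (BB)BB   [B -> B B]
(BB)BB ⇒ ((B)B)BB   [B -> ( B )]
((B)B)BB ⇒ ((())B)BB   [B -> ( )]
((())B)BB ⇒ ((())())BB   [B -> ( )]
((())())BB ⇒ ((())())()B   [B -> ( )]
((())())()B ⇒ ((())())()()   [B -> ( )]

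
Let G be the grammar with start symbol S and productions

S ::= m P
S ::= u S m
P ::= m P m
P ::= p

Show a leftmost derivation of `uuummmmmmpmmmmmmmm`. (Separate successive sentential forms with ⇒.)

S ⇒ uSm ⇒ uuSmm ⇒ uuuSmmm ⇒ uuumPmmm ⇒ uuummPmmmm ⇒ uuummmPmmmmm ⇒ uuummmmPmmmmmm ⇒ uuummmmmPmmmmmmm ⇒ uuummmmmmPmmmmmmmm ⇒ uuummmmmmpmmmmmmmm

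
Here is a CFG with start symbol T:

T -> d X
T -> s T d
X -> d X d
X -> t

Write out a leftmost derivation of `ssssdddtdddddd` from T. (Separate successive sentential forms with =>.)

T=>sTd=>ssTdd=>sssTddd=>ssssTdddd=>ssssdXdddd=>ssssddXddddd=>ssssdddXdddddd=>ssssdddtdddddd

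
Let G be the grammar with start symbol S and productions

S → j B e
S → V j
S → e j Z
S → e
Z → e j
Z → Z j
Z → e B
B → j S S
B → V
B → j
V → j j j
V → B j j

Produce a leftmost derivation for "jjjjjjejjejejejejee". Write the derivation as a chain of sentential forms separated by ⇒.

S⇒jBe⇒jjSSe⇒jjjBeSe⇒jjjVeSe⇒jjjjjjeSe⇒jjjjjjejBee⇒jjjjjjejjSSee⇒jjjjjjejjejZSee⇒jjjjjjejjejeBSee⇒jjjjjjejjejejSee⇒jjjjjjejjejejejZee⇒jjjjjjejjejejejejee

S ⇒ jBe   [S → j B e]
jBe ⇒ jjSSe   [B → j S S]
jjSSe ⇒ jjjBeSe   [S → j B e]
jjjBeSe ⇒ jjjVeSe   [B → V]
jjjVeSe ⇒ jjjjjjeSe   [V → j j j]
jjjjjjeSe ⇒ jjjjjjejBee   [S → j B e]
jjjjjjejBee ⇒ jjjjjjejjSSee   [B → j S S]
jjjjjjejjSSee ⇒ jjjjjjejjejZSee   [S → e j Z]
jjjjjjejjejZSee ⇒ jjjjjjejjejeBSee   [Z → e B]
jjjjjjejjejeBSee ⇒ jjjjjjejjejejSee   [B → j]
jjjjjjejjejejSee ⇒ jjjjjjejjejejejZee   [S → e j Z]
jjjjjjejjejejejZee ⇒ jjjjjjejjejejejejee   [Z → e j]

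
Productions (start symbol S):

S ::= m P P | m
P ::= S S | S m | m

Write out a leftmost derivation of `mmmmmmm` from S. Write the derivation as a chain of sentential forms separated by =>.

S => mPP   [S ::= m P P]
mPP => mSSP   [P ::= S S]
mSSP => mmPPSP   [S ::= m P P]
mmPPSP => mmSSPSP   [P ::= S S]
mmSSPSP => mmmSPSP   [S ::= m]
mmmSPSP => mmmmPSP   [S ::= m]
mmmmPSP => mmmmmSP   [P ::= m]
mmmmmSP => mmmmmmP   [S ::= m]
mmmmmmP => mmmmmmm   [P ::= m]

S => mPP => mSSP => mmPPSP => mmSSPSP => mmmSPSP => mmmmPSP => mmmmmSP => mmmmmmP => mmmmmmm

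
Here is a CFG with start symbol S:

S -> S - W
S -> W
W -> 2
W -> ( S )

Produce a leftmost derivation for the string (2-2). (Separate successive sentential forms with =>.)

S => W   [S -> W]
W => (S)   [W -> ( S )]
(S) => (S-W)   [S -> S - W]
(S-W) => (W-W)   [S -> W]
(W-W) => (2-W)   [W -> 2]
(2-W) => (2-2)   [W -> 2]

S => W => (S) => (S-W) => (W-W) => (2-W) => (2-2)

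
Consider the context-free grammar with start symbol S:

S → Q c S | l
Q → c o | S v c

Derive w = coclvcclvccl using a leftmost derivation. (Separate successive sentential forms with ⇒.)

S ⇒ QcS   [S → Q c S]
QcS ⇒ SvccS   [Q → S v c]
SvccS ⇒ QcSvccS   [S → Q c S]
QcSvccS ⇒ SvccSvccS   [Q → S v c]
SvccSvccS ⇒ QcSvccSvccS   [S → Q c S]
QcSvccSvccS ⇒ cocSvccSvccS   [Q → c o]
cocSvccSvccS ⇒ coclvccSvccS   [S → l]
coclvccSvccS ⇒ coclvcclvccS   [S → l]
coclvcclvccS ⇒ coclvcclvccl   [S → l]

S⇒QcS⇒SvccS⇒QcSvccS⇒SvccSvccS⇒QcSvccSvccS⇒cocSvccSvccS⇒coclvccSvccS⇒coclvcclvccS⇒coclvcclvccl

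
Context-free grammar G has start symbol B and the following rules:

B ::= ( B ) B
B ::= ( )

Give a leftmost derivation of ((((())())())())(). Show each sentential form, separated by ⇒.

B ⇒ (B)B ⇒ ((B)B)B ⇒ (((B)B)B)B ⇒ ((((B)B)B)B)B ⇒ ((((())B)B)B)B ⇒ ((((())())B)B)B ⇒ ((((())())())B)B ⇒ ((((())())())())B ⇒ ((((())())())())()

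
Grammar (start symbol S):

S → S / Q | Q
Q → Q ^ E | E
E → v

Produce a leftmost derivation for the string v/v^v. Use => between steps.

S => S/Q => Q/Q => E/Q => v/Q => v/Q^E => v/E^E => v/v^E => v/v^v

S => S/Q   [S → S / Q]
S/Q => Q/Q   [S → Q]
Q/Q => E/Q   [Q → E]
E/Q => v/Q   [E → v]
v/Q => v/Q^E   [Q → Q ^ E]
v/Q^E => v/E^E   [Q → E]
v/E^E => v/v^E   [E → v]
v/v^E => v/v^v   [E → v]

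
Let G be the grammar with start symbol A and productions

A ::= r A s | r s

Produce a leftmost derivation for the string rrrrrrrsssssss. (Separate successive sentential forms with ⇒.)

A ⇒ rAs   [A ::= r A s]
rAs ⇒ rrAss   [A ::= r A s]
rrAss ⇒ rrrAsss   [A ::= r A s]
rrrAsss ⇒ rrrrAssss   [A ::= r A s]
rrrrAssss ⇒ rrrrrAsssss   [A ::= r A s]
rrrrrAsssss ⇒ rrrrrrAssssss   [A ::= r A s]
rrrrrrAssssss ⇒ rrrrrrrsssssss   [A ::= r s]

A ⇒ rAs ⇒ rrAss ⇒ rrrAsss ⇒ rrrrAssss ⇒ rrrrrAsssss ⇒ rrrrrrAssssss ⇒ rrrrrrrsssssss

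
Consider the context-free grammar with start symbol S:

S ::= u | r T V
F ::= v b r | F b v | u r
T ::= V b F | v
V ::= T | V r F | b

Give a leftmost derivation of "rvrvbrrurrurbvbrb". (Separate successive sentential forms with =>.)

S => rTV => rVbFV => rVrFbFV => rVrFrFbFV => rVrFrFrFbFV => rTrFrFrFbFV => rvrFrFrFbFV => rvrvbrrFrFbFV => rvrvbrrurrFbFV => rvrvbrrurrurbFV => rvrvbrrurrurbvbrV => rvrvbrrurrurbvbrb

S => rTV   [S ::= r T V]
rTV => rVbFV   [T ::= V b F]
rVbFV => rVrFbFV   [V ::= V r F]
rVrFbFV => rVrFrFbFV   [V ::= V r F]
rVrFrFbFV => rVrFrFrFbFV   [V ::= V r F]
rVrFrFrFbFV => rTrFrFrFbFV   [V ::= T]
rTrFrFrFbFV => rvrFrFrFbFV   [T ::= v]
rvrFrFrFbFV => rvrvbrrFrFbFV   [F ::= v b r]
rvrvbrrFrFbFV => rvrvbrrurrFbFV   [F ::= u r]
rvrvbrrurrFbFV => rvrvbrrurrurbFV   [F ::= u r]
rvrvbrrurrurbFV => rvrvbrrurrurbvbrV   [F ::= v b r]
rvrvbrrurrurbvbrV => rvrvbrrurrurbvbrb   [V ::= b]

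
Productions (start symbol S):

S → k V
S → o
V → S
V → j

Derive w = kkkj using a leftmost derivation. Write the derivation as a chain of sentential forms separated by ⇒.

S ⇒ kV ⇒ kS ⇒ kkV ⇒ kkS ⇒ kkkV ⇒ kkkj

S ⇒ kV   [S → k V]
kV ⇒ kS   [V → S]
kS ⇒ kkV   [S → k V]
kkV ⇒ kkS   [V → S]
kkS ⇒ kkkV   [S → k V]
kkkV ⇒ kkkj   [V → j]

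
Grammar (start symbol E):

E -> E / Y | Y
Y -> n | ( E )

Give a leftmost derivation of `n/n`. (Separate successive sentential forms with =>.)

E=>E/Y=>Y/Y=>n/Y=>n/n

E => E/Y   [E -> E / Y]
E/Y => Y/Y   [E -> Y]
Y/Y => n/Y   [Y -> n]
n/Y => n/n   [Y -> n]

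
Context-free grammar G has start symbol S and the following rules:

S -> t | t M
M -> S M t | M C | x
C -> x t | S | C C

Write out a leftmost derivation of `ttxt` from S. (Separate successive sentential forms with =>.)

S => tM   [S -> t M]
tM => tSMt   [M -> S M t]
tSMt => ttMt   [S -> t]
ttMt => ttxt   [M -> x]

S => tM => tSMt => ttMt => ttxt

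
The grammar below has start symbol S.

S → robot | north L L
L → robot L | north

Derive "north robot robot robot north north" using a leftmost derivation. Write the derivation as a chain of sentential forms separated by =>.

S => north L L => north robot L L => north robot robot L L => north robot robot robot L L => north robot robot robot north L => north robot robot robot north north

S => north L L   [S → north L L]
north L L => north robot L L   [L → robot L]
north robot L L => north robot robot L L   [L → robot L]
north robot robot L L => north robot robot robot L L   [L → robot L]
north robot robot robot L L => north robot robot robot north L   [L → north]
north robot robot robot north L => north robot robot robot north north   [L → north]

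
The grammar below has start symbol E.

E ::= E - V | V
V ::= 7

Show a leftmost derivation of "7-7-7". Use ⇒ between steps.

E ⇒ E-V ⇒ E-V-V ⇒ V-V-V ⇒ 7-V-V ⇒ 7-7-V ⇒ 7-7-7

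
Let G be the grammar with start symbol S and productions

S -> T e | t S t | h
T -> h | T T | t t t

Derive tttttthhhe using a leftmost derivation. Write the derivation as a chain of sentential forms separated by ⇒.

S ⇒ Te   [S -> T e]
Te ⇒ TTe   [T -> T T]
TTe ⇒ TTTe   [T -> T T]
TTTe ⇒ tttTTe   [T -> t t t]
tttTTe ⇒ ttttttTe   [T -> t t t]
ttttttTe ⇒ ttttttTTe   [T -> T T]
ttttttTTe ⇒ ttttttTTTe   [T -> T T]
ttttttTTTe ⇒ tttttthTTe   [T -> h]
tttttthTTe ⇒ tttttthhTe   [T -> h]
tttttthhTe ⇒ tttttthhhe   [T -> h]

S ⇒ Te ⇒ TTe ⇒ TTTe ⇒ tttTTe ⇒ ttttttTe ⇒ ttttttTTe ⇒ ttttttTTTe ⇒ tttttthTTe ⇒ tttttthhTe ⇒ tttttthhhe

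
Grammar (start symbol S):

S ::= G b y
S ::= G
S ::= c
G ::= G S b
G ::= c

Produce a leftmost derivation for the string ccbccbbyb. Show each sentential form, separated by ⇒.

S ⇒ G   [S ::= G]
G ⇒ GSb   [G ::= G S b]
GSb ⇒ GSbSb   [G ::= G S b]
GSbSb ⇒ cSbSb   [G ::= c]
cSbSb ⇒ ccbSb   [S ::= c]
ccbSb ⇒ ccbGbyb   [S ::= G b y]
ccbGbyb ⇒ ccbGSbbyb   [G ::= G S b]
ccbGSbbyb ⇒ ccbcSbbyb   [G ::= c]
ccbcSbbyb ⇒ ccbcGbbyb   [S ::= G]
ccbcGbbyb ⇒ ccbccbbyb   [G ::= c]

S ⇒ G ⇒ GSb ⇒ GSbSb ⇒ cSbSb ⇒ ccbSb ⇒ ccbGbyb ⇒ ccbGSbbyb ⇒ ccbcSbbyb ⇒ ccbcGbbyb ⇒ ccbccbbyb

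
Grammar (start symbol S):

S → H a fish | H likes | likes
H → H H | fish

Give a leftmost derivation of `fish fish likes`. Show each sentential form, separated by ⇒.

S ⇒ H likes   [S → H likes]
H likes ⇒ H H likes   [H → H H]
H H likes ⇒ fish H likes   [H → fish]
fish H likes ⇒ fish fish likes   [H → fish]

S ⇒ H likes ⇒ H H likes ⇒ fish H likes ⇒ fish fish likes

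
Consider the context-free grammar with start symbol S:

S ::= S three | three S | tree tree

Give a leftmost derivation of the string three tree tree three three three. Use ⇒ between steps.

S ⇒ S three ⇒ S three three ⇒ three S three three ⇒ three S three three three ⇒ three tree tree three three three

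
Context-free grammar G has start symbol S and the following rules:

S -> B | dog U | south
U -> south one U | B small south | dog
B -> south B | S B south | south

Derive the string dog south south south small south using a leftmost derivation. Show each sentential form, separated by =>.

S => dog U => dog B small south => dog S B south small south => dog B B south small south => dog south B south small south => dog south south south small south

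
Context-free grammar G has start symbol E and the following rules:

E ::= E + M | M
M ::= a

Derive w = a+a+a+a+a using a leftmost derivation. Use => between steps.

E => E+M => E+M+M => E+M+M+M => E+M+M+M+M => M+M+M+M+M => a+M+M+M+M => a+a+M+M+M => a+a+a+M+M => a+a+a+a+M => a+a+a+a+a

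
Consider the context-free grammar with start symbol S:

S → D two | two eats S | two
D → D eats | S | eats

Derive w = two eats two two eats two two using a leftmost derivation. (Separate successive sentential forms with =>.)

S => D two   [S → D two]
D two => S two   [D → S]
S two => two eats S two   [S → two eats S]
two eats S two => two eats D two two   [S → D two]
two eats D two two => two eats D eats two two   [D → D eats]
two eats D eats two two => two eats S eats two two   [D → S]
two eats S eats two two => two eats D two eats two two   [S → D two]
two eats D two eats two two => two eats S two eats two two   [D → S]
two eats S two eats two two => two eats two two eats two two   [S → two]

S => D two => S two => two eats S two => two eats D two two => two eats D eats two two => two eats S eats two two => two eats D two eats two two => two eats S two eats two two => two eats two two eats two two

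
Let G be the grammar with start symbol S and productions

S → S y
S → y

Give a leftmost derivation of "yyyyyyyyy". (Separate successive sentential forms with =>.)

S => Sy   [S → S y]
Sy => Syy   [S → S y]
Syy => Syyy   [S → S y]
Syyy => Syyyy   [S → S y]
Syyyy => Syyyyy   [S → S y]
Syyyyy => Syyyyyy   [S → S y]
Syyyyyy => Syyyyyyy   [S → S y]
Syyyyyyy => Syyyyyyyy   [S → S y]
Syyyyyyyy => yyyyyyyyy   [S → y]

S=>Sy=>Syy=>Syyy=>Syyyy=>Syyyyy=>Syyyyyy=>Syyyyyyy=>Syyyyyyyy=>yyyyyyyyy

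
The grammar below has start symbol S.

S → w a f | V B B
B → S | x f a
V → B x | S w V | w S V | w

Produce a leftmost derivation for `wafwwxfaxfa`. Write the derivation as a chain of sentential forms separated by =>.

S => VBB   [S → V B B]
VBB => SwVBB   [V → S w V]
SwVBB => wafwVBB   [S → w a f]
wafwVBB => wafwwBB   [V → w]
wafwwBB => wafwwxfaB   [B → x f a]
wafwwxfaB => wafwwxfaxfa   [B → x f a]

S => VBB => SwVBB => wafwVBB => wafwwBB => wafwwxfaB => wafwwxfaxfa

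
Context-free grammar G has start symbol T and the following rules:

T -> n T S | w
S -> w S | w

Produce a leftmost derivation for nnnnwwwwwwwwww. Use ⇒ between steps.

T⇒nTS⇒nnTSS⇒nnnTSSS⇒nnnnTSSSS⇒nnnnwSSSS⇒nnnnwwSSSS⇒nnnnwwwSSSS⇒nnnnwwwwSSS⇒nnnnwwwwwSSS⇒nnnnwwwwwwSSS⇒nnnnwwwwwwwSSS⇒nnnnwwwwwwwwSS⇒nnnnwwwwwwwwwS⇒nnnnwwwwwwwwww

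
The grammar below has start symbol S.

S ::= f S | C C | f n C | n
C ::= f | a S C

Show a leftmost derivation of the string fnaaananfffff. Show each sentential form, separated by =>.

S => fnC   [S ::= f n C]
fnC => fnaSC   [C ::= a S C]
fnaSC => fnaCCC   [S ::= C C]
fnaCCC => fnaaSCCC   [C ::= a S C]
fnaaSCCC => fnaaCCCCC   [S ::= C C]
fnaaCCCCC => fnaaaSCCCCC   [C ::= a S C]
fnaaaSCCCCC => fnaaanCCCCC   [S ::= n]
fnaaanCCCCC => fnaaanaSCCCCC   [C ::= a S C]
fnaaanaSCCCCC => fnaaananCCCCC   [S ::= n]
fnaaananCCCCC => fnaaananfCCCC   [C ::= f]
fnaaananfCCCC => fnaaananffCCC   [C ::= f]
fnaaananffCCC => fnaaananfffCC   [C ::= f]
fnaaananfffCC => fnaaananffffC   [C ::= f]
fnaaananffffC => fnaaananfffff   [C ::= f]

S => fnC => fnaSC => fnaCCC => fnaaSCCC => fnaaCCCCC => fnaaaSCCCCC => fnaaanCCCCC => fnaaanaSCCCCC => fnaaananCCCCC => fnaaananfCCCC => fnaaananffCCC => fnaaananfffCC => fnaaananffffC => fnaaananfffff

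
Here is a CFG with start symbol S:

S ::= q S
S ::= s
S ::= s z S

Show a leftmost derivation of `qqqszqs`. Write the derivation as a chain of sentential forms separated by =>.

S => qS   [S ::= q S]
qS => qqS   [S ::= q S]
qqS => qqqS   [S ::= q S]
qqqS => qqqszS   [S ::= s z S]
qqqszS => qqqszqS   [S ::= q S]
qqqszqS => qqqszqs   [S ::= s]

S => qS => qqS => qqqS => qqqszS => qqqszqS => qqqszqs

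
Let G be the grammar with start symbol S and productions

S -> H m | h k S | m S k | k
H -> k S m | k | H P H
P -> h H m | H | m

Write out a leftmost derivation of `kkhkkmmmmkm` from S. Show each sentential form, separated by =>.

S=>Hm=>HPHm=>kSmPHm=>kHmmPHm=>kkSmmmPHm=>kkhkSmmmPHm=>kkhkkmmmPHm=>kkhkkmmmmHm=>kkhkkmmmmkm

S => Hm   [S -> H m]
Hm => HPHm   [H -> H P H]
HPHm => kSmPHm   [H -> k S m]
kSmPHm => kHmmPHm   [S -> H m]
kHmmPHm => kkSmmmPHm   [H -> k S m]
kkSmmmPHm => kkhkSmmmPHm   [S -> h k S]
kkhkSmmmPHm => kkhkkmmmPHm   [S -> k]
kkhkkmmmPHm => kkhkkmmmmHm   [P -> m]
kkhkkmmmmHm => kkhkkmmmmkm   [H -> k]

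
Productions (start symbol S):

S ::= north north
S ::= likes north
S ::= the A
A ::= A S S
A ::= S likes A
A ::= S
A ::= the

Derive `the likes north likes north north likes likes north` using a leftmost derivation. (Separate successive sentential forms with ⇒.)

S ⇒ the A   [S ::= the A]
the A ⇒ the S likes A   [A ::= S likes A]
the S likes A ⇒ the likes north likes A   [S ::= likes north]
the likes north likes A ⇒ the likes north likes S likes A   [A ::= S likes A]
the likes north likes S likes A ⇒ the likes north likes north north likes A   [S ::= north north]
the likes north likes north north likes A ⇒ the likes north likes north north likes S   [A ::= S]
the likes north likes north north likes S ⇒ the likes north likes north north likes likes north   [S ::= likes north]

S ⇒ the A ⇒ the S likes A ⇒ the likes north likes A ⇒ the likes north likes S likes A ⇒ the likes north likes north north likes A ⇒ the likes north likes north north likes S ⇒ the likes north likes north north likes likes north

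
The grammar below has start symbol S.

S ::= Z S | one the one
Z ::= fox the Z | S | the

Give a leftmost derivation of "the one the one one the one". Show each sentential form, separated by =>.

S => Z S => S S => Z S S => the S S => the one the one S => the one the one one the one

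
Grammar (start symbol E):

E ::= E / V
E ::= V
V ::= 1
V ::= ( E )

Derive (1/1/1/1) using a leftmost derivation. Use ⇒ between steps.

E ⇒ V   [E ::= V]
V ⇒ (E)   [V ::= ( E )]
(E) ⇒ (E/V)   [E ::= E / V]
(E/V) ⇒ (E/V/V)   [E ::= E / V]
(E/V/V) ⇒ (E/V/V/V)   [E ::= E / V]
(E/V/V/V) ⇒ (V/V/V/V)   [E ::= V]
(V/V/V/V) ⇒ (1/V/V/V)   [V ::= 1]
(1/V/V/V) ⇒ (1/1/V/V)   [V ::= 1]
(1/1/V/V) ⇒ (1/1/1/V)   [V ::= 1]
(1/1/1/V) ⇒ (1/1/1/1)   [V ::= 1]

E ⇒ V ⇒ (E) ⇒ (E/V) ⇒ (E/V/V) ⇒ (E/V/V/V) ⇒ (V/V/V/V) ⇒ (1/V/V/V) ⇒ (1/1/V/V) ⇒ (1/1/1/V) ⇒ (1/1/1/1)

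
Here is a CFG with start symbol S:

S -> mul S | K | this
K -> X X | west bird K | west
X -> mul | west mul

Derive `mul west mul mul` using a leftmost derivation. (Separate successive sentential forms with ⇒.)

S ⇒ mul S   [S -> mul S]
mul S ⇒ mul K   [S -> K]
mul K ⇒ mul X X   [K -> X X]
mul X X ⇒ mul west mul X   [X -> west mul]
mul west mul X ⇒ mul west mul mul   [X -> mul]

S ⇒ mul S ⇒ mul K ⇒ mul X X ⇒ mul west mul X ⇒ mul west mul mul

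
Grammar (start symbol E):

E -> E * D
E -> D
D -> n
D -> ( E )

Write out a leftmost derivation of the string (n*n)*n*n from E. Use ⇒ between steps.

E⇒E*D⇒E*D*D⇒D*D*D⇒(E)*D*D⇒(E*D)*D*D⇒(D*D)*D*D⇒(n*D)*D*D⇒(n*n)*D*D⇒(n*n)*n*D⇒(n*n)*n*n

E ⇒ E*D   [E -> E * D]
E*D ⇒ E*D*D   [E -> E * D]
E*D*D ⇒ D*D*D   [E -> D]
D*D*D ⇒ (E)*D*D   [D -> ( E )]
(E)*D*D ⇒ (E*D)*D*D   [E -> E * D]
(E*D)*D*D ⇒ (D*D)*D*D   [E -> D]
(D*D)*D*D ⇒ (n*D)*D*D   [D -> n]
(n*D)*D*D ⇒ (n*n)*D*D   [D -> n]
(n*n)*D*D ⇒ (n*n)*n*D   [D -> n]
(n*n)*n*D ⇒ (n*n)*n*n   [D -> n]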